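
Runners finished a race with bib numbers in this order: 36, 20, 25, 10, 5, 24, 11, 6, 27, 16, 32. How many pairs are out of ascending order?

28 out-of-order pairs

Count, for each position, how many later elements it exceeds:
36 → 20, 25, 10, 5, 24, 11, 6, 27, 16, 32 → 10
20 → 10, 5, 11, 6, 16 → 5
25 → 10, 5, 24, 11, 6, 16 → 6
10 → 5, 6 → 2
5 → none → 0
24 → 11, 6, 16 → 3
11 → 6 → 1
6 → none → 0
27 → 16 → 1
16 → none → 0
32 → none → 0
Sum: 10 + 5 + 6 + 2 + 0 + 3 + 1 + 0 + 1 + 0 + 0 = 28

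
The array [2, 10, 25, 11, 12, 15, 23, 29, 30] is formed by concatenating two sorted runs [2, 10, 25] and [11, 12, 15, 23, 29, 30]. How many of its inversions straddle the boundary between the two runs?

4 cross-inversions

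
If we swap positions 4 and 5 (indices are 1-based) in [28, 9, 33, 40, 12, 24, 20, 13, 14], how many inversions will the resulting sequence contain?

20

Positions 4 and 5 hold 40 and 12; after swapping, the array is [28, 9, 33, 12, 40, 24, 20, 13, 14].
Count, for each position, how many later elements it exceeds:
28: 6
9: 0
33: 5
12: 0
40: 4
24: 3
20: 2
13: 0
14: 0
Sum: 6 + 0 + 5 + 0 + 4 + 3 + 2 + 0 + 0 = 20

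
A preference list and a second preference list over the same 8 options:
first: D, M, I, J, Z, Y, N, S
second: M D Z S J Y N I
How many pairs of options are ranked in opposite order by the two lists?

10

Assign each item its position (1..8) in the first ordering, then rewrite the second ordering as that position sequence:
positions: D→1, M→2, I→3, J→4, Z→5, Y→6, N→7, S→8
second ordering as positions: [2, 1, 5, 8, 4, 6, 7, 3]
Discordant pairs = inversions in this position sequence.
2: 1 → 1
1: 0
5: 4, 3 → 2
8: 4, 6, 7, 3 → 4
4: 3 → 1
6: 3 → 1
7: 3 → 1
3: 0
Total: 1 + 0 + 2 + 4 + 1 + 1 + 1 + 0 = 10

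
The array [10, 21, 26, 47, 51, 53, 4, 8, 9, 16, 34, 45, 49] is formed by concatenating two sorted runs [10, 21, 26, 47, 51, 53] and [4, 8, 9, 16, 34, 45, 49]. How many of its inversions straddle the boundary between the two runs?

Take each right-half value and tally the left-half values above it:
r = 4: 10, 21, 26, 47, 51, 53 → 6
r = 8: 10, 21, 26, 47, 51, 53 → 6
r = 9: 10, 21, 26, 47, 51, 53 → 6
r = 16: 21, 26, 47, 51, 53 → 5
r = 34: 47, 51, 53 → 3
r = 45: 47, 51, 53 → 3
r = 49: 51, 53 → 2
Cross-inversions: 6 + 6 + 6 + 5 + 3 + 3 + 2 = 31

31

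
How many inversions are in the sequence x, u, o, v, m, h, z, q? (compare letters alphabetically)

For each element, count later entries that are smaller:
x: 6
u: 4
o: 2
v: 3
m: 1
h: 0
z: 1
q: 0
Sum: 6 + 4 + 2 + 3 + 1 + 0 + 1 + 0 = 17

17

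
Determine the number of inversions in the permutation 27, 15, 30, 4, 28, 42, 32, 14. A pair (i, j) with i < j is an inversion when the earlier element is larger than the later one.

Element-by-element contributions:
27: 3
15: 2
30: 3
4: 0
28: 1
42: 2
32: 1
14: 0
Sum: 3 + 2 + 3 + 0 + 1 + 2 + 1 + 0 = 12

12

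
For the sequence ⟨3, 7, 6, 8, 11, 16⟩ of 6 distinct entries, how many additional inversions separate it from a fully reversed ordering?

Maximum inversions for 6 distinct elements is C(6, 2) = 6·5/2 = 15.
Current inversions — for each element, count later smaller elements:
3: 0
7: 1
6: 0
8: 0
11: 0
16: 0
Current total: 0 + 1 + 0 + 0 + 0 + 0 = 1
Shortfall: 15 − 1 = 14

14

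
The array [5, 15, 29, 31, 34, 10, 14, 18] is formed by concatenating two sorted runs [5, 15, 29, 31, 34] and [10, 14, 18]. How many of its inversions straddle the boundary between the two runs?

There are 11 split inversions.

Take each right-half value and tally the left-half values above it:
r = 10: 15, 29, 31, 34 → 4
r = 14: 15, 29, 31, 34 → 4
r = 18: 29, 31, 34 → 3
Cross-inversions: 4 + 4 + 3 = 11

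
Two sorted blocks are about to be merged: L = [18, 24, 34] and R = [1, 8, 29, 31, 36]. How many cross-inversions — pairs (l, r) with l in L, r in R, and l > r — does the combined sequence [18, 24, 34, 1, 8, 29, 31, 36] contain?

8 cross-inversions

Count, for every r in R, how many entries of L exceed r:
r = 1: 18, 24, 34 → 3
r = 8: 18, 24, 34 → 3
r = 29: 34 → 1
r = 31: 34 → 1
r = 36: none → 0
Cross-inversions: 3 + 3 + 1 + 1 + 0 = 8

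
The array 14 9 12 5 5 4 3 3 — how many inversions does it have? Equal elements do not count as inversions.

For each element, count later entries that are smaller:
14 → 9, 12, 5, 5, 4, 3, 3 → 7
9 → 5, 5, 4, 3, 3 → 5
12 → 5, 5, 4, 3, 3 → 5
5 → 4, 3, 3 → 3
5 → 4, 3, 3 → 3
4 → 3, 3 → 2
3 → none → 0
3 → none → 0
Sum: 7 + 5 + 5 + 3 + 3 + 2 + 0 + 0 = 25

25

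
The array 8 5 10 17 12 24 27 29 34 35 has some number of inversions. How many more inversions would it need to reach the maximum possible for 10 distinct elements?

Maximum inversions for 10 distinct elements is C(10, 2) = 10·9/2 = 45.
Current inversions — for each element, count later smaller elements:
8: 1
5: 0
10: 0
17: 1
12: 0
24: 0
27: 0
29: 0
34: 0
35: 0
Current total: 1 + 0 + 0 + 1 + 0 + 0 + 0 + 0 + 0 + 0 = 2
Shortfall: 45 − 2 = 43

43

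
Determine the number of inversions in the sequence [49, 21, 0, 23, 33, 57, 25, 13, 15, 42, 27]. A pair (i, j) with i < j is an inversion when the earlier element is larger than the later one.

For each element, count later entries that are smaller:
49 → 21, 0, 23, 33, 25, 13, 15, 42, 27 → 9
21 → 0, 13, 15 → 3
0 → none → 0
23 → 13, 15 → 2
33 → 25, 13, 15, 27 → 4
57 → 25, 13, 15, 42, 27 → 5
25 → 13, 15 → 2
13 → none → 0
15 → none → 0
42 → 27 → 1
27 → none → 0
Sum: 9 + 3 + 0 + 2 + 4 + 5 + 2 + 0 + 0 + 1 + 0 = 26

Inversions: 26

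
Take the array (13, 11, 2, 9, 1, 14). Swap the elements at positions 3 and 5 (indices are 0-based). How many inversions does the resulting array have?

Positions 3 and 5 hold 9 and 14; after swapping, the array is [13, 11, 2, 14, 1, 9].
Element-by-element contributions:
13 → 11, 2, 1, 9 → 4
11 → 2, 1, 9 → 3
2 → 1 → 1
14 → 1, 9 → 2
1 → none → 0
9 → none → 0
Sum: 4 + 3 + 1 + 2 + 0 + 0 = 10

There are 10 inversions.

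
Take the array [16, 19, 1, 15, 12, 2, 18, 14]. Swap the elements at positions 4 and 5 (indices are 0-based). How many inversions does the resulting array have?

15

Positions 4 and 5 hold 12 and 2; after swapping, the array is [16, 19, 1, 15, 2, 12, 18, 14].
Element-by-element contributions:
16 → 1, 15, 2, 12, 14 → 5
19 → 1, 15, 2, 12, 18, 14 → 6
1 → none → 0
15 → 2, 12, 14 → 3
2 → none → 0
12 → none → 0
18 → 14 → 1
14 → none → 0
Sum: 5 + 6 + 0 + 3 + 0 + 0 + 1 + 0 = 15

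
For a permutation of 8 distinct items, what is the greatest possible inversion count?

The maximum occurs when the array is in strictly decreasing order: every one of the C(8, 2) pairs is inverted.
C(8, 2) = 8·7/2 = 28

28 inversions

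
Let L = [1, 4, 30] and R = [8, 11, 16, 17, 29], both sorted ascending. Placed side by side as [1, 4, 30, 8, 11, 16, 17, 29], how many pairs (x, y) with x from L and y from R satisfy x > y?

There are 5 split inversions.

For each element r of the right run, count left-run elements greater than r:
r = 8: 30 → 1
r = 11: 30 → 1
r = 16: 30 → 1
r = 17: 30 → 1
r = 29: 30 → 1
Cross-inversions: 1 + 1 + 1 + 1 + 1 = 5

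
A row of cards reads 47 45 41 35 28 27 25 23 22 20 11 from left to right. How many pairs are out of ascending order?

Count, for each position, how many later elements it exceeds:
47: 10
45: 9
41: 8
35: 7
28: 6
27: 5
25: 4
23: 3
22: 2
20: 1
11: 0
Sum: 10 + 9 + 8 + 7 + 6 + 5 + 4 + 3 + 2 + 1 + 0 = 55

55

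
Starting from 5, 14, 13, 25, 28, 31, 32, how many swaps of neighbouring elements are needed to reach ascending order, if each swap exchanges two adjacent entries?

1 adjacent swap

Each adjacent swap fixes exactly one inversion, so the minimum swap count equals the number of inversions.
Count inversions — for each element, later elements that are smaller:
5: none → 0
14: 13 → 1
13: none → 0
25: none → 0
28: none → 0
31: none → 0
32: none → 0
Total inversions: 0 + 1 + 0 + 0 + 0 + 0 + 0 = 1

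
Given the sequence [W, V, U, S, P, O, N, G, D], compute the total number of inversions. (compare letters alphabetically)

Out-of-order pairs: 36

Sweep left to right; for each value list the smaller values that follow it:
W → V, U, S, P, O, N, G, D → 8
V → U, S, P, O, N, G, D → 7
U → S, P, O, N, G, D → 6
S → P, O, N, G, D → 5
P → O, N, G, D → 4
O → N, G, D → 3
N → G, D → 2
G → D → 1
D → none → 0
Sum: 8 + 7 + 6 + 5 + 4 + 3 + 2 + 1 + 0 = 36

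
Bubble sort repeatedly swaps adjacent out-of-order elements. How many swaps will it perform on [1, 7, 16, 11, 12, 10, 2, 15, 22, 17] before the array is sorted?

12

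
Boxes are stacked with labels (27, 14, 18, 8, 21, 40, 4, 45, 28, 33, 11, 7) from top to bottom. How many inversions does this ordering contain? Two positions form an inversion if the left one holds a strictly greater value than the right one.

34

Count, for each position, how many later elements it exceeds:
27 → 14, 18, 8, 21, 4, 11, 7 → 7
14 → 8, 4, 11, 7 → 4
18 → 8, 4, 11, 7 → 4
8 → 4, 7 → 2
21 → 4, 11, 7 → 3
40 → 4, 28, 33, 11, 7 → 5
4 → none → 0
45 → 28, 33, 11, 7 → 4
28 → 11, 7 → 2
33 → 11, 7 → 2
11 → 7 → 1
7 → none → 0
Sum: 7 + 4 + 4 + 2 + 3 + 5 + 0 + 4 + 2 + 2 + 1 + 0 = 34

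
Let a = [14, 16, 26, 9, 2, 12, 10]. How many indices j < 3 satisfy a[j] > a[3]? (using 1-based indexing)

0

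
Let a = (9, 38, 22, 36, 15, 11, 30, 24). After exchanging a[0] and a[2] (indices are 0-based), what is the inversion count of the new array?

Positions 0 and 2 hold 9 and 22; after swapping, the array is [22, 38, 9, 36, 15, 11, 30, 24].
For each element, count later entries that are smaller:
22 → 9, 15, 11 → 3
38 → 9, 36, 15, 11, 30, 24 → 6
9 → none → 0
36 → 15, 11, 30, 24 → 4
15 → 11 → 1
11 → none → 0
30 → 24 → 1
24 → none → 0
Sum: 3 + 6 + 0 + 4 + 1 + 0 + 1 + 0 = 15

15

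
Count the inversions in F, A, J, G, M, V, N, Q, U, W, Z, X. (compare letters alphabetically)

Count, for each position, how many later elements it exceeds:
F → A → 1
A → none → 0
J → G → 1
G → none → 0
M → none → 0
V → N, Q, U → 3
N → none → 0
Q → none → 0
U → none → 0
W → none → 0
Z → X → 1
X → none → 0
Sum: 1 + 0 + 1 + 0 + 0 + 3 + 0 + 0 + 0 + 0 + 1 + 0 = 6

There are 6 inversions.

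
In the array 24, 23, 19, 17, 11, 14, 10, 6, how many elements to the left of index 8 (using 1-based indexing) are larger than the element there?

7

The element at index 8 is 6.
Elements before it: 24, 23, 19, 17, 11, 14, 10
Those larger than 6: 24, 23, 19, 17, 11, 14, 10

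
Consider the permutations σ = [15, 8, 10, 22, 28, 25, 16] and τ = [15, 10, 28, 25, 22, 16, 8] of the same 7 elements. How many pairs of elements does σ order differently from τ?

7 discordant pairs

Assign each item its position (1..7) in the first ordering, then rewrite the second ordering as that position sequence:
positions: 15→1, 8→2, 10→3, 22→4, 28→5, 25→6, 16→7
second ordering as positions: [1, 3, 5, 6, 4, 7, 2]
Discordant pairs = inversions in this position sequence.
1: 0
3: 2 → 1
5: 4, 2 → 2
6: 4, 2 → 2
4: 2 → 1
7: 2 → 1
2: 0
Total: 0 + 1 + 2 + 2 + 1 + 1 + 0 = 7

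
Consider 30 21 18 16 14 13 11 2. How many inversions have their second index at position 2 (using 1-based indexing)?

1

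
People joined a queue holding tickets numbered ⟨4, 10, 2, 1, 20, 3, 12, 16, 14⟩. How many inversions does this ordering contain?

12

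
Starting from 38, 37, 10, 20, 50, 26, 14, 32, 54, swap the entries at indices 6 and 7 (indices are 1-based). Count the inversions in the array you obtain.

Positions 6 and 7 hold 26 and 14; after swapping, the array is [38, 37, 10, 20, 50, 14, 26, 32, 54].
Count, for each position, how many later elements it exceeds:
38: 6
37: 5
10: 0
20: 1
50: 3
14: 0
26: 0
32: 0
54: 0
Sum: 6 + 5 + 0 + 1 + 3 + 0 + 0 + 0 + 0 = 15

15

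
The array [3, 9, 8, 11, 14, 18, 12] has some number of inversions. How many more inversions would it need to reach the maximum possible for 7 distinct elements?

Maximum inversions for 7 distinct elements is C(7, 2) = 7·6/2 = 21.
Current inversions — for each element, count later smaller elements:
3: 0
9: 1
8: 0
11: 0
14: 1
18: 1
12: 0
Current total: 0 + 1 + 0 + 0 + 1 + 1 + 0 = 3
Shortfall: 21 − 3 = 18

18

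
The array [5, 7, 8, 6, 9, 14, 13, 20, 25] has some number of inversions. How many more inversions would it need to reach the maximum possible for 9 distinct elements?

33 inversions short

Maximum inversions for 9 distinct elements is C(9, 2) = 9·8/2 = 36.
Current inversions — for each element, count later smaller elements:
5: 0
7: 1
8: 1
6: 0
9: 0
14: 1
13: 0
20: 0
25: 0
Current total: 0 + 1 + 1 + 0 + 0 + 1 + 0 + 0 + 0 = 3
Shortfall: 36 − 3 = 33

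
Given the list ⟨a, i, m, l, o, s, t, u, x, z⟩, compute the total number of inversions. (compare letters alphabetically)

1 inversion

Sweep left to right; for each value list the smaller values that follow it:
a: 0
i: 0
m: 1
l: 0
o: 0
s: 0
t: 0
u: 0
x: 0
z: 0
Sum: 0 + 0 + 1 + 0 + 0 + 0 + 0 + 0 + 0 + 0 = 1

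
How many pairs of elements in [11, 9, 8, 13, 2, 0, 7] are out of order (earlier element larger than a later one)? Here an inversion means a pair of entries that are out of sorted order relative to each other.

Inversions: 16

Element-by-element contributions:
11: 5
9: 4
8: 3
13: 3
2: 1
0: 0
7: 0
Sum: 5 + 4 + 3 + 3 + 1 + 0 + 0 = 16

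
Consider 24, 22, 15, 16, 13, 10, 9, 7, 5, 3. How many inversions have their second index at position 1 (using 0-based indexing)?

The element at index 1 is 22.
Elements before it: 24
Those larger than 22: 24

1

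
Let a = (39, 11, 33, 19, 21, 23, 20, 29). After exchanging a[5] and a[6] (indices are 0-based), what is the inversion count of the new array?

13 inversions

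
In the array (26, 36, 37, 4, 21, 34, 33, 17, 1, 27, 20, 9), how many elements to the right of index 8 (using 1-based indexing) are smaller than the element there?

The element at index 8 is 17.
Elements after it: 1, 27, 20, 9
Those smaller than 17: 1, 9

2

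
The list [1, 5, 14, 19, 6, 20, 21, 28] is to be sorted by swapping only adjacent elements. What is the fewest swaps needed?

The minimum number of adjacent swaps to sort an array equals its inversion count, since every such swap removes exactly one inversion.
Count inversions — for each element, later elements that are smaller:
1: none → 0
5: none → 0
14: 6 → 1
19: 6 → 1
6: none → 0
20: none → 0
21: none → 0
28: none → 0
Total inversions: 0 + 0 + 1 + 1 + 0 + 0 + 0 + 0 = 2

Swaps: 2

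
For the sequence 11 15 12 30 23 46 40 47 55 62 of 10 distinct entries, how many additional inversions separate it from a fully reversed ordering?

42 inversions short

Maximum inversions for 10 distinct elements is C(10, 2) = 10·9/2 = 45.
Current inversions — for each element, count later smaller elements:
11: 0
15: 1
12: 0
30: 1
23: 0
46: 1
40: 0
47: 0
55: 0
62: 0
Current total: 0 + 1 + 0 + 1 + 0 + 1 + 0 + 0 + 0 + 0 = 3
Shortfall: 45 − 3 = 42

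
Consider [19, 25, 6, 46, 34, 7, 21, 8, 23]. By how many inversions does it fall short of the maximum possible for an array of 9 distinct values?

Maximum inversions for 9 distinct elements is C(9, 2) = 9·8/2 = 36.
Current inversions — for each element, count later smaller elements:
19: 3
25: 5
6: 0
46: 5
34: 4
7: 0
21: 1
8: 0
23: 0
Current total: 3 + 5 + 0 + 5 + 4 + 0 + 1 + 0 + 0 = 18
Shortfall: 36 − 18 = 18

18 inversions short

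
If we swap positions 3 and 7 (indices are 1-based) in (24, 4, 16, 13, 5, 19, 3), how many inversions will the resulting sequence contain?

Positions 3 and 7 hold 16 and 3; after swapping, the array is [24, 4, 3, 13, 5, 19, 16].
Count, for each position, how many later elements it exceeds:
24: 6
4: 1
3: 0
13: 1
5: 0
19: 1
16: 0
Sum: 6 + 1 + 0 + 1 + 0 + 1 + 0 = 9

9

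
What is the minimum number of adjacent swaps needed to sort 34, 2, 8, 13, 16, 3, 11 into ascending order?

11

Minimum adjacent swaps = number of inversions (each swap of adjacent out-of-order elements removes one inversion and no swap can remove more).
Count inversions — for each element, later elements that are smaller:
34: 2, 8, 13, 16, 3, 11 → 6
2: none → 0
8: 3 → 1
13: 3, 11 → 2
16: 3, 11 → 2
3: none → 0
11: none → 0
Total inversions: 6 + 0 + 1 + 2 + 2 + 0 + 0 = 11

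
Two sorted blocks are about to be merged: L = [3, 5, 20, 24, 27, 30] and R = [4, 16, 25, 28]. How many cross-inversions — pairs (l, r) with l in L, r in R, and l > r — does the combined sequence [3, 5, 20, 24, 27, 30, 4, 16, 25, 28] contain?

12 split inversions

For each element r of the right run, count left-run elements greater than r:
r = 4: 5, 20, 24, 27, 30 → 5
r = 16: 20, 24, 27, 30 → 4
r = 25: 27, 30 → 2
r = 28: 30 → 1
Cross-inversions: 5 + 4 + 2 + 1 = 12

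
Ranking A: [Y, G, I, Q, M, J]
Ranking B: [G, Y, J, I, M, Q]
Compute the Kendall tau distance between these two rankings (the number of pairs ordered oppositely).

5

Assign each item its position (1..6) in the first ordering, then rewrite the second ordering as that position sequence:
positions: Y→1, G→2, I→3, Q→4, M→5, J→6
second ordering as positions: [2, 1, 6, 3, 5, 4]
Discordant pairs = inversions in this position sequence.
2: 1 → 1
1: 0
6: 3, 5, 4 → 3
3: 0
5: 4 → 1
4: 0
Total: 1 + 0 + 3 + 0 + 1 + 0 = 5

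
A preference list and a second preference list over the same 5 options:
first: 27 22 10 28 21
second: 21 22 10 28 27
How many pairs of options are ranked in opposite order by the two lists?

7 pairs

Assign each item its position (1..5) in the first ordering, then rewrite the second ordering as that position sequence:
positions: 27→1, 22→2, 10→3, 28→4, 21→5
second ordering as positions: [5, 2, 3, 4, 1]
Discordant pairs = inversions in this position sequence.
5: 2, 3, 4, 1 → 4
2: 1 → 1
3: 1 → 1
4: 1 → 1
1: 0
Total: 4 + 1 + 1 + 1 + 0 = 7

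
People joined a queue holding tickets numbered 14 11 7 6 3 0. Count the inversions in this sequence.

15 inversions

Element-by-element contributions:
14: 5
11: 4
7: 3
6: 2
3: 1
0: 0
Sum: 5 + 4 + 3 + 2 + 1 + 0 = 15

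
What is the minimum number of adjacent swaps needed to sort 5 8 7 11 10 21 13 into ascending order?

Minimum adjacent swaps = number of inversions (each swap of adjacent out-of-order elements removes one inversion and no swap can remove more).
Count inversions — for each element, later elements that are smaller:
5: none → 0
8: 7 → 1
7: none → 0
11: 10 → 1
10: none → 0
21: 13 → 1
13: none → 0
Total inversions: 0 + 1 + 0 + 1 + 0 + 1 + 0 = 3

3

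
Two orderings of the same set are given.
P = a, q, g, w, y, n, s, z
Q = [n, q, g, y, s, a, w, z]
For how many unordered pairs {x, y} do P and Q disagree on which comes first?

Assign each item its position (1..8) in the first ordering, then rewrite the second ordering as that position sequence:
positions: a→1, q→2, g→3, w→4, y→5, n→6, s→7, z→8
second ordering as positions: [6, 2, 3, 5, 7, 1, 4, 8]
Discordant pairs = inversions in this position sequence.
6: 2, 3, 5, 1, 4 → 5
2: 1 → 1
3: 1 → 1
5: 1, 4 → 2
7: 1, 4 → 2
1: 0
4: 0
8: 0
Total: 5 + 1 + 1 + 2 + 2 + 0 + 0 + 0 = 11

11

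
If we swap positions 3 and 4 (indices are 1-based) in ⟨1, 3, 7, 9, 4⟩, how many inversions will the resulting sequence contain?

Positions 3 and 4 hold 7 and 9; after swapping, the array is [1, 3, 9, 7, 4].
Sweep left to right; for each value list the smaller values that follow it:
1 → none → 0
3 → none → 0
9 → 7, 4 → 2
7 → 4 → 1
4 → none → 0
Sum: 0 + 0 + 2 + 1 + 0 = 3

3 inversions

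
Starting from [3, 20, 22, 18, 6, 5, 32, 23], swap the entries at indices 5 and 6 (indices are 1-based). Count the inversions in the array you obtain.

Inversions: 9

Positions 5 and 6 hold 6 and 5; after swapping, the array is [3, 20, 22, 18, 5, 6, 32, 23].
Element-by-element contributions:
3 → none → 0
20 → 18, 5, 6 → 3
22 → 18, 5, 6 → 3
18 → 5, 6 → 2
5 → none → 0
6 → none → 0
32 → 23 → 1
23 → none → 0
Sum: 0 + 3 + 3 + 2 + 0 + 0 + 1 + 0 = 9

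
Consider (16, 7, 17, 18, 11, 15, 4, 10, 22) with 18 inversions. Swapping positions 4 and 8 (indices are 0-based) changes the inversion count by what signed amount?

+3

Positions 4 and 8 hold 11 and 22; after swapping, the array is [16, 7, 17, 18, 22, 15, 4, 10, 11].
Sweep left to right; for each value list the smaller values that follow it:
16: 5
7: 1
17: 4
18: 4
22: 4
15: 3
4: 0
10: 0
11: 0
Sum: 5 + 1 + 4 + 4 + 4 + 3 + 0 + 0 + 0 = 21
Change: 21 − 18 = +3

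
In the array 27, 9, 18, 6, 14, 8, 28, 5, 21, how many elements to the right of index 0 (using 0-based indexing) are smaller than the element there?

The element at index 0 is 27.
Elements after it: 9, 18, 6, 14, 8, 28, 5, 21
Those smaller than 27: 9, 18, 6, 14, 8, 5, 21

7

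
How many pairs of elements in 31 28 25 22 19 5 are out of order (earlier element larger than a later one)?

For each element, count later entries that are smaller:
31: 5
28: 4
25: 3
22: 2
19: 1
5: 0
Sum: 5 + 4 + 3 + 2 + 1 + 0 = 15

15 out-of-order pairs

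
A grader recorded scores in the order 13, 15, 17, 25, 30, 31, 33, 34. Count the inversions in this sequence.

Inversions: 0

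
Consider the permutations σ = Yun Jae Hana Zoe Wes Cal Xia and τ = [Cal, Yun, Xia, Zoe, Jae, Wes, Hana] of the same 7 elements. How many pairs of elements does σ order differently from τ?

Assign each item its position (1..7) in the first ordering, then rewrite the second ordering as that position sequence:
positions: Yun→1, Jae→2, Hana→3, Zoe→4, Wes→5, Cal→6, Xia→7
second ordering as positions: [6, 1, 7, 4, 2, 5, 3]
Discordant pairs = inversions in this position sequence.
6: 1, 4, 2, 5, 3 → 5
1: 0
7: 4, 2, 5, 3 → 4
4: 2, 3 → 2
2: 0
5: 3 → 1
3: 0
Total: 5 + 0 + 4 + 2 + 0 + 1 + 0 = 12

12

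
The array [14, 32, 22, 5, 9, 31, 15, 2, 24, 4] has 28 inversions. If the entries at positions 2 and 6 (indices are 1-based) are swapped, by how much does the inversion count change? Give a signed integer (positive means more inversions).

-1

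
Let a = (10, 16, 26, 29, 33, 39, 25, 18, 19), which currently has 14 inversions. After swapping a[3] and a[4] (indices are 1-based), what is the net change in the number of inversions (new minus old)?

+1

Positions 3 and 4 hold 26 and 29; after swapping, the array is [10, 16, 29, 26, 33, 39, 25, 18, 19].
Element-by-element contributions:
10 → none → 0
16 → none → 0
29 → 26, 25, 18, 19 → 4
26 → 25, 18, 19 → 3
33 → 25, 18, 19 → 3
39 → 25, 18, 19 → 3
25 → 18, 19 → 2
18 → none → 0
19 → none → 0
Sum: 0 + 0 + 4 + 3 + 3 + 3 + 2 + 0 + 0 = 15
Change: 15 − 14 = +1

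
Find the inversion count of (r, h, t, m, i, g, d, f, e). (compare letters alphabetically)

Element-by-element contributions:
r: 7
h: 4
t: 6
m: 5
i: 4
g: 3
d: 0
f: 1
e: 0
Sum: 7 + 4 + 6 + 5 + 4 + 3 + 0 + 1 + 0 = 30

30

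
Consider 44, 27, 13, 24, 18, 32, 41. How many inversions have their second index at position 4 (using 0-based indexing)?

The element at index 4 is 18.
Elements before it: 44, 27, 13, 24
Those larger than 18: 44, 27, 24

3 such elements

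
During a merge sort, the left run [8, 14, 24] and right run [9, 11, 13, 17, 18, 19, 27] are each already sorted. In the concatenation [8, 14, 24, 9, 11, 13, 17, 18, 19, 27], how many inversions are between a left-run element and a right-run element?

9

For each element r of the right run, count left-run elements greater than r:
r = 9: 14, 24 → 2
r = 11: 14, 24 → 2
r = 13: 14, 24 → 2
r = 17: 24 → 1
r = 18: 24 → 1
r = 19: 24 → 1
r = 27: none → 0
Cross-inversions: 2 + 2 + 2 + 1 + 1 + 1 + 0 = 9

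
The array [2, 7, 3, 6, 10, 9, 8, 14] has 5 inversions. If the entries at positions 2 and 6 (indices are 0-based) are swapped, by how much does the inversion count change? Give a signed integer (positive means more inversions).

Positions 2 and 6 hold 3 and 8; after swapping, the array is [2, 7, 8, 6, 10, 9, 3, 14].
Sweep left to right; for each value list the smaller values that follow it:
2: 0
7: 2
8: 2
6: 1
10: 2
9: 1
3: 0
14: 0
Sum: 0 + 2 + 2 + 1 + 2 + 1 + 0 + 0 = 8
Change: 8 − 5 = +3

+3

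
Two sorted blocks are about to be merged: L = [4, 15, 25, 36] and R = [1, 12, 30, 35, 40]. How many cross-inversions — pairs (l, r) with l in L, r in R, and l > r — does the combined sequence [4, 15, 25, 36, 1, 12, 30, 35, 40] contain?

9

Take each right-half value and tally the left-half values above it:
r = 1: 4, 15, 25, 36 → 4
r = 12: 15, 25, 36 → 3
r = 30: 36 → 1
r = 35: 36 → 1
r = 40: none → 0
Cross-inversions: 4 + 3 + 1 + 1 + 0 = 9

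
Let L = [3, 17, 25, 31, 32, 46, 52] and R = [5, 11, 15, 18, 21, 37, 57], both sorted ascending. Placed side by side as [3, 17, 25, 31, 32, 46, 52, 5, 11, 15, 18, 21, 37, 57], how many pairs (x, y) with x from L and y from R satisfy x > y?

30

Take each right-half value and tally the left-half values above it:
r = 5: 17, 25, 31, 32, 46, 52 → 6
r = 11: 17, 25, 31, 32, 46, 52 → 6
r = 15: 17, 25, 31, 32, 46, 52 → 6
r = 18: 25, 31, 32, 46, 52 → 5
r = 21: 25, 31, 32, 46, 52 → 5
r = 37: 46, 52 → 2
r = 57: none → 0
Cross-inversions: 6 + 6 + 6 + 5 + 5 + 2 + 0 = 30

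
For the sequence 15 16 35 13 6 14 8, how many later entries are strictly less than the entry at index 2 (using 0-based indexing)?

The element at index 2 is 35.
Elements after it: 13, 6, 14, 8
Those smaller than 35: 13, 6, 14, 8

4 such elements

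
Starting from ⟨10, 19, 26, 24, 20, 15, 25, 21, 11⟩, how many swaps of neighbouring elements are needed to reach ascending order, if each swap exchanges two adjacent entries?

There are 18 swaps.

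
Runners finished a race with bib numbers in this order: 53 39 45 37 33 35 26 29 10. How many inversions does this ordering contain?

There are 33 inversions.

Sweep left to right; for each value list the smaller values that follow it:
53 → 39, 45, 37, 33, 35, 26, 29, 10 → 8
39 → 37, 33, 35, 26, 29, 10 → 6
45 → 37, 33, 35, 26, 29, 10 → 6
37 → 33, 35, 26, 29, 10 → 5
33 → 26, 29, 10 → 3
35 → 26, 29, 10 → 3
26 → 10 → 1
29 → 10 → 1
10 → none → 0
Sum: 8 + 6 + 6 + 5 + 3 + 3 + 1 + 1 + 0 = 33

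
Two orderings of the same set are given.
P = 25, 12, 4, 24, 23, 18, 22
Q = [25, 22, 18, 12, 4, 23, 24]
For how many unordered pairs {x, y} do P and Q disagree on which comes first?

10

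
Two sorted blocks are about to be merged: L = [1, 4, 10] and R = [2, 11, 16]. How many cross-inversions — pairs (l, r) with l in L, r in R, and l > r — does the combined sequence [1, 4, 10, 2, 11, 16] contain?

There are 2 split inversions.

Take each right-half value and tally the left-half values above it:
r = 2: 4, 10 → 2
r = 11: none → 0
r = 16: none → 0
Cross-inversions: 2 + 0 + 0 = 2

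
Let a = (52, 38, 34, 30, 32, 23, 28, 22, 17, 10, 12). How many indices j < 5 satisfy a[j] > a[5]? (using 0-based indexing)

5

The element at index 5 is 23.
Elements before it: 52, 38, 34, 30, 32
Those larger than 23: 52, 38, 34, 30, 32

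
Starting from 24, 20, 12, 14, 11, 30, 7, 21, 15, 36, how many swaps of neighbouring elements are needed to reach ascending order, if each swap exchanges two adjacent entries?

The minimum number of adjacent swaps to sort an array equals its inversion count, since every such swap removes exactly one inversion.
Count inversions — for each element, later elements that are smaller:
24: 20, 12, 14, 11, 7, 21, 15 → 7
20: 12, 14, 11, 7, 15 → 5
12: 11, 7 → 2
14: 11, 7 → 2
11: 7 → 1
30: 7, 21, 15 → 3
7: none → 0
21: 15 → 1
15: none → 0
36: none → 0
Total inversions: 7 + 5 + 2 + 2 + 1 + 3 + 0 + 1 + 0 + 0 = 21

There are 21 adjacent swaps.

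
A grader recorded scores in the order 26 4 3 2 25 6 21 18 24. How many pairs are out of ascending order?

There are 16 out-of-order pairs.

For each element, count later entries that are smaller:
26: 8
4: 2
3: 1
2: 0
25: 4
6: 0
21: 1
18: 0
24: 0
Sum: 8 + 2 + 1 + 0 + 4 + 0 + 1 + 0 + 0 = 16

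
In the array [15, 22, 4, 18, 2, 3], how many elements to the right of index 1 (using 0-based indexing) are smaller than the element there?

4 such elements

The element at index 1 is 22.
Elements after it: 4, 18, 2, 3
Those smaller than 22: 4, 18, 2, 3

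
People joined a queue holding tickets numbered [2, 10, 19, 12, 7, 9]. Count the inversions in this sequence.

7 inversions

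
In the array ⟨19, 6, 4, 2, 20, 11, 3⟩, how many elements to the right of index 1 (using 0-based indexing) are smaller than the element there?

3 such elements

The element at index 1 is 6.
Elements after it: 4, 2, 20, 11, 3
Those smaller than 6: 4, 2, 3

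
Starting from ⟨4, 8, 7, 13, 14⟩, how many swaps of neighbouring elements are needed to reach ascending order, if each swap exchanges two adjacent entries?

1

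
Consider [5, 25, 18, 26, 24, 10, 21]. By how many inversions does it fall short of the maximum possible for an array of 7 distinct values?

11 inversions short

Maximum inversions for 7 distinct elements is C(7, 2) = 7·6/2 = 21.
Current inversions — for each element, count later smaller elements:
5: 0
25: 4
18: 1
26: 3
24: 2
10: 0
21: 0
Current total: 0 + 4 + 1 + 3 + 2 + 0 + 0 = 10
Shortfall: 21 − 10 = 11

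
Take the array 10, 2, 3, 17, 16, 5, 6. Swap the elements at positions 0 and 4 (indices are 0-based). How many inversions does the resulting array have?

10

Positions 0 and 4 hold 10 and 16; after swapping, the array is [16, 2, 3, 17, 10, 5, 6].
Count, for each position, how many later elements it exceeds:
16 → 2, 3, 10, 5, 6 → 5
2 → none → 0
3 → none → 0
17 → 10, 5, 6 → 3
10 → 5, 6 → 2
5 → none → 0
6 → none → 0
Sum: 5 + 0 + 0 + 3 + 2 + 0 + 0 = 10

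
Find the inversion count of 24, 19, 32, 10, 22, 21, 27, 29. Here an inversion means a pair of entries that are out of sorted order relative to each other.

Count, for each position, how many later elements it exceeds:
24 → 19, 10, 22, 21 → 4
19 → 10 → 1
32 → 10, 22, 21, 27, 29 → 5
10 → none → 0
22 → 21 → 1
21 → none → 0
27 → none → 0
29 → none → 0
Sum: 4 + 1 + 5 + 0 + 1 + 0 + 0 + 0 = 11

There are 11 inversions.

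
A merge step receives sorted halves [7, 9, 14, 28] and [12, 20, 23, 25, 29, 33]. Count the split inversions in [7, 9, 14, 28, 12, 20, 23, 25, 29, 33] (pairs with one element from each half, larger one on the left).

5 cross-inversions

For each element r of the right run, count left-run elements greater than r:
r = 12: 14, 28 → 2
r = 20: 28 → 1
r = 23: 28 → 1
r = 25: 28 → 1
r = 29: none → 0
r = 33: none → 0
Cross-inversions: 2 + 1 + 1 + 1 + 0 + 0 = 5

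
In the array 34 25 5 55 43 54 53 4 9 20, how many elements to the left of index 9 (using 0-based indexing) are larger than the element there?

6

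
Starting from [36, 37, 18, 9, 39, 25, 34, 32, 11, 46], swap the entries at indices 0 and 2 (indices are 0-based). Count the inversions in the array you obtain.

Positions 0 and 2 hold 36 and 18; after swapping, the array is [18, 37, 36, 9, 39, 25, 34, 32, 11, 46].
Sweep left to right; for each value list the smaller values that follow it:
18: 2
37: 6
36: 5
9: 0
39: 4
25: 1
34: 2
32: 1
11: 0
46: 0
Sum: 2 + 6 + 5 + 0 + 4 + 1 + 2 + 1 + 0 + 0 = 21

Inversions: 21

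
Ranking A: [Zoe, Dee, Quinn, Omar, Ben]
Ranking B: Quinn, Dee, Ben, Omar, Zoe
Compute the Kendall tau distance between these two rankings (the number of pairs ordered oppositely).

Assign each item its position (1..5) in the first ordering, then rewrite the second ordering as that position sequence:
positions: Zoe→1, Dee→2, Quinn→3, Omar→4, Ben→5
second ordering as positions: [3, 2, 5, 4, 1]
Discordant pairs = inversions in this position sequence.
3: 2, 1 → 2
2: 1 → 1
5: 4, 1 → 2
4: 1 → 1
1: 0
Total: 2 + 1 + 2 + 1 + 0 = 6

There are 6 discordant pairs.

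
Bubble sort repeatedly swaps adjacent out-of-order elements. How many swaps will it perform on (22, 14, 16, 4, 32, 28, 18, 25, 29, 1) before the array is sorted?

21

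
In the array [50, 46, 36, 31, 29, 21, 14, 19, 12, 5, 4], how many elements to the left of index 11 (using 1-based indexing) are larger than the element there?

10 such elements

The element at index 11 is 4.
Elements before it: 50, 46, 36, 31, 29, 21, 14, 19, 12, 5
Those larger than 4: 50, 46, 36, 31, 29, 21, 14, 19, 12, 5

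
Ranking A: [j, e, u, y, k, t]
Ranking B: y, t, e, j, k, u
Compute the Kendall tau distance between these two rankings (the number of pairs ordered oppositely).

9

Assign each item its position (1..6) in the first ordering, then rewrite the second ordering as that position sequence:
positions: j→1, e→2, u→3, y→4, k→5, t→6
second ordering as positions: [4, 6, 2, 1, 5, 3]
Discordant pairs = inversions in this position sequence.
4: 2, 1, 3 → 3
6: 2, 1, 5, 3 → 4
2: 1 → 1
1: 0
5: 3 → 1
3: 0
Total: 3 + 4 + 1 + 0 + 1 + 0 = 9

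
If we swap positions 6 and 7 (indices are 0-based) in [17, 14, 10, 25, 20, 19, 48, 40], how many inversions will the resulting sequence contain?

Inversions: 6

Positions 6 and 7 hold 48 and 40; after swapping, the array is [17, 14, 10, 25, 20, 19, 40, 48].
Sweep left to right; for each value list the smaller values that follow it:
17 → 14, 10 → 2
14 → 10 → 1
10 → none → 0
25 → 20, 19 → 2
20 → 19 → 1
19 → none → 0
40 → none → 0
48 → none → 0
Sum: 2 + 1 + 0 + 2 + 1 + 0 + 0 + 0 = 6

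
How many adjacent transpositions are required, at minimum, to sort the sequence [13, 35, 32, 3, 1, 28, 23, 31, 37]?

The minimum number of adjacent swaps to sort an array equals its inversion count, since every such swap removes exactly one inversion.
Count inversions — for each element, later elements that are smaller:
13: 3, 1 → 2
35: 32, 3, 1, 28, 23, 31 → 6
32: 3, 1, 28, 23, 31 → 5
3: 1 → 1
1: none → 0
28: 23 → 1
23: none → 0
31: none → 0
37: none → 0
Total inversions: 2 + 6 + 5 + 1 + 0 + 1 + 0 + 0 + 0 = 15

15 swaps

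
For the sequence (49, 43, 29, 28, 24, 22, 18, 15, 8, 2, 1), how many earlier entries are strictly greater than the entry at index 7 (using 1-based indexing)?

The element at index 7 is 18.
Elements before it: 49, 43, 29, 28, 24, 22
Those larger than 18: 49, 43, 29, 28, 24, 22

6 such elements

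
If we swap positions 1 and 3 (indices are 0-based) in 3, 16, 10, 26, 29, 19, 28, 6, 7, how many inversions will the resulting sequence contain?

Positions 1 and 3 hold 16 and 26; after swapping, the array is [3, 26, 10, 16, 29, 19, 28, 6, 7].
Count, for each position, how many later elements it exceeds:
3 → none → 0
26 → 10, 16, 19, 6, 7 → 5
10 → 6, 7 → 2
16 → 6, 7 → 2
29 → 19, 28, 6, 7 → 4
19 → 6, 7 → 2
28 → 6, 7 → 2
6 → none → 0
7 → none → 0
Sum: 0 + 5 + 2 + 2 + 4 + 2 + 2 + 0 + 0 = 17

There are 17 inversions.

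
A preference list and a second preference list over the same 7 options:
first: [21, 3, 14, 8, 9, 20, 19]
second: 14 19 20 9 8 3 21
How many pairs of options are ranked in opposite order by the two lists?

17

Assign each item its position (1..7) in the first ordering, then rewrite the second ordering as that position sequence:
positions: 21→1, 3→2, 14→3, 8→4, 9→5, 20→6, 19→7
second ordering as positions: [3, 7, 6, 5, 4, 2, 1]
Discordant pairs = inversions in this position sequence.
3: 2, 1 → 2
7: 6, 5, 4, 2, 1 → 5
6: 5, 4, 2, 1 → 4
5: 4, 2, 1 → 3
4: 2, 1 → 2
2: 1 → 1
1: 0
Total: 2 + 5 + 4 + 3 + 2 + 1 + 0 = 17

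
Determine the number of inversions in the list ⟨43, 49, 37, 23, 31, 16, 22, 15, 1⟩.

Count, for each position, how many later elements it exceeds:
43: 7
49: 7
37: 6
23: 4
31: 4
16: 2
22: 2
15: 1
1: 0
Sum: 7 + 7 + 6 + 4 + 4 + 2 + 2 + 1 + 0 = 33

Inversions: 33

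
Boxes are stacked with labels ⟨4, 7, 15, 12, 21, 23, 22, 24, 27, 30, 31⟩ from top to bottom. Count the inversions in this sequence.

Element-by-element contributions:
4 → none → 0
7 → none → 0
15 → 12 → 1
12 → none → 0
21 → none → 0
23 → 22 → 1
22 → none → 0
24 → none → 0
27 → none → 0
30 → none → 0
31 → none → 0
Sum: 0 + 0 + 1 + 0 + 0 + 1 + 0 + 0 + 0 + 0 + 0 = 2

2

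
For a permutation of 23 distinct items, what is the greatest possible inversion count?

The maximum occurs when the array is in strictly decreasing order: every one of the C(23, 2) pairs is inverted.
C(23, 2) = 23·22/2 = 253

253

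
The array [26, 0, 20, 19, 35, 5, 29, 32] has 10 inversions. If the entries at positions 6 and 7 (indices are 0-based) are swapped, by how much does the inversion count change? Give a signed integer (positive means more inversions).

+1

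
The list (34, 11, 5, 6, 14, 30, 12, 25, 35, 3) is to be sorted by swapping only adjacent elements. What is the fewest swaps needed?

21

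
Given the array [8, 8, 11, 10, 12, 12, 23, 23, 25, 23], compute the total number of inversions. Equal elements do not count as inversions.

2 inversions

Count, for each position, how many later elements it exceeds:
8: 0
8: 0
11: 1
10: 0
12: 0
12: 0
23: 0
23: 0
25: 1
23: 0
Sum: 0 + 0 + 1 + 0 + 0 + 0 + 0 + 0 + 1 + 0 = 2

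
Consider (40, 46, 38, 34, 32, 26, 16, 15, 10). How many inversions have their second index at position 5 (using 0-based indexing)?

The element at index 5 is 26.
Elements before it: 40, 46, 38, 34, 32
Those larger than 26: 40, 46, 38, 34, 32

5 such elements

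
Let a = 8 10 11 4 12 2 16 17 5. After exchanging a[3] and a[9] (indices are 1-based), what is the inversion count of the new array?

Positions 3 and 9 hold 11 and 5; after swapping, the array is [8, 10, 5, 4, 12, 2, 16, 17, 11].
Sweep left to right; for each value list the smaller values that follow it:
8: 3
10: 3
5: 2
4: 1
12: 2
2: 0
16: 1
17: 1
11: 0
Sum: 3 + 3 + 2 + 1 + 2 + 0 + 1 + 1 + 0 = 13

Inversions: 13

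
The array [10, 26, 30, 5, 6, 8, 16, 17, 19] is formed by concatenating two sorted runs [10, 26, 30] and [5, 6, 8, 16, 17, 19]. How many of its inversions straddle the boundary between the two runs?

Count, for every r in R, how many entries of L exceed r:
r = 5: 10, 26, 30 → 3
r = 6: 10, 26, 30 → 3
r = 8: 10, 26, 30 → 3
r = 16: 26, 30 → 2
r = 17: 26, 30 → 2
r = 19: 26, 30 → 2
Cross-inversions: 3 + 3 + 3 + 2 + 2 + 2 = 15

15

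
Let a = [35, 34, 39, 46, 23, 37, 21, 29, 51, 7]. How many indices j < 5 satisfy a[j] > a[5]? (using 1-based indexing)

4

The element at index 5 is 23.
Elements before it: 35, 34, 39, 46
Those larger than 23: 35, 34, 39, 46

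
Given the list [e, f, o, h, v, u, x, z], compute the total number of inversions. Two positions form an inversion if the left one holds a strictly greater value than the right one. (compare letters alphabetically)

Element-by-element contributions:
e: 0
f: 0
o: 1
h: 0
v: 1
u: 0
x: 0
z: 0
Sum: 0 + 0 + 1 + 0 + 1 + 0 + 0 + 0 = 2

2 inversions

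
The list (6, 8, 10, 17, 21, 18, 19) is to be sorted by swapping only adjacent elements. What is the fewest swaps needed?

The minimum number of adjacent swaps to sort an array equals its inversion count, since every such swap removes exactly one inversion.
Count inversions — for each element, later elements that are smaller:
6: none → 0
8: none → 0
10: none → 0
17: none → 0
21: 18, 19 → 2
18: none → 0
19: none → 0
Total inversions: 0 + 0 + 0 + 0 + 2 + 0 + 0 = 2

2 swaps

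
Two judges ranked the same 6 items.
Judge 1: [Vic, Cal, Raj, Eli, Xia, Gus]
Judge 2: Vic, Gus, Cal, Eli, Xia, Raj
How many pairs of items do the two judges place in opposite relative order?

6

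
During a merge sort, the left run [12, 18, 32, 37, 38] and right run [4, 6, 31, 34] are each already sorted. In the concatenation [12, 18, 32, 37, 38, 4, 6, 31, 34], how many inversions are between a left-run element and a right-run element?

Take each right-half value and tally the left-half values above it:
r = 4: 12, 18, 32, 37, 38 → 5
r = 6: 12, 18, 32, 37, 38 → 5
r = 31: 32, 37, 38 → 3
r = 34: 37, 38 → 2
Cross-inversions: 5 + 5 + 3 + 2 = 15

15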